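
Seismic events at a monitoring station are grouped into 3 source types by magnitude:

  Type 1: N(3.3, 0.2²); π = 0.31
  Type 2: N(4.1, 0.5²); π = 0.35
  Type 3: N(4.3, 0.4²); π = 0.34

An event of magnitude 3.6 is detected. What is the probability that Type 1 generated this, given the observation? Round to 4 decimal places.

0.4527

By Bayes' theorem, P(k | x) = w_k f_k(x) / Σ_j w_j f_j(x).
Evaluate each component's likelihood at the observed value:
  L_1 = 0.647588
  L_2 = 0.483941
  L_3 = 0.215693
Weight by the priors:
  w_1·L_1 = 0.31 × 0.647588 = 0.200752
  w_2·L_2 = 0.35 × 0.483941 = 0.16938
  w_3·L_3 = 0.34 × 0.215693 = 0.0733357
Evidence: 0.200752 + 0.16938 + 0.0733357 = 0.443468
P(Type 1 | the observation) = 0.200752 / 0.443468 ≈ 0.4527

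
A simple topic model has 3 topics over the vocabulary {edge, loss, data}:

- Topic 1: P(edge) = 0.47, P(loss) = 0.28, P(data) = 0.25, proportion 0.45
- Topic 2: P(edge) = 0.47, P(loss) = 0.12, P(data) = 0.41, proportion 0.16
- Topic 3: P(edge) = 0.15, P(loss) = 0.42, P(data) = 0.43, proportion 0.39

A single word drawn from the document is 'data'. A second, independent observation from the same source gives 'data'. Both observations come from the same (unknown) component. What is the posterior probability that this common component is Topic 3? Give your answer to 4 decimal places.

The responsibility of component k is P(Z=k) f_k(x) divided by Σ_j P(Z=j) f_j(x).
Since both observations come from the same component, the likelihood for component k is f_k(x₁)·f_k(x₂).
  p_1 = [0.25] × [0.25] = 0.0625
  p_2 = [0.41] × [0.41] = 0.1681
  p_3 = [0.43] × [0.43] = 0.1849
Unnormalised posteriors:
  P(Z=1)·p_1 = 0.45 × 0.0625 = 0.028125
  P(Z=2)·p_2 = 0.16 × 0.1681 = 0.026896
  P(Z=3)·p_3 = 0.39 × 0.1849 = 0.072111
Denominator: 0.028125 + 0.026896 + 0.072111 = 0.127132
So the posterior for Topic 3 is 0.072111 / 0.127132 ≈ 0.5672.

0.5672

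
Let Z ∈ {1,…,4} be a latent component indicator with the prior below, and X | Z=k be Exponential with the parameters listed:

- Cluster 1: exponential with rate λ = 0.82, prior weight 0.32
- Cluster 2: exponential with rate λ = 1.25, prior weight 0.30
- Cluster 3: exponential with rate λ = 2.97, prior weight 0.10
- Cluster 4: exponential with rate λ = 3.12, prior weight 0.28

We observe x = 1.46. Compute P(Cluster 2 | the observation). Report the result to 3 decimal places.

Apply Bayes' rule: the posterior for each component is proportional to its prior times its likelihood at x.
Component likelihoods at x = 1.46:
  p_1 = 0.82·e^(−0.82·1.46) = 0.82·e^(−1.1972) = 0.247672
  p_2 = 1.25·e^(−1.25·1.46) = 1.25·e^(−1.8250) = 0.201522
  p_3 = 2.97·e^(−2.97·1.46) = 2.97·e^(−4.3362) = 0.0388659
  p_4 = 3.12·e^(−3.12·1.46) = 3.12·e^(−4.5552) = 0.0327987
Multiply by the mixture weights:
  π_1·p_1 = 0.32 × 0.247672 = 0.079255
  π_2·p_2 = 0.30 × 0.201522 = 0.0604566
  π_3·p_3 = 0.10 × 0.0388659 = 0.00388659
  π_4·p_4 = 0.28 × 0.0327987 = 0.00918363
Denominator: 0.079255 + 0.0604566 + 0.00388659 + 0.00918363 = 0.152782
P(Cluster 2 | x) ≈ 0.396

0.396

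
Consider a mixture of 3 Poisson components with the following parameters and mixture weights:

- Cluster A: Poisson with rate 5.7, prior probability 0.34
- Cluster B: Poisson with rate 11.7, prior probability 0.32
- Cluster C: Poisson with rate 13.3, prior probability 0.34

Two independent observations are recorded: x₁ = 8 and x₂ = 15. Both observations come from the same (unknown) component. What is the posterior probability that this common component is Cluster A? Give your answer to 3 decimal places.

0.006

Posterior ∝ prior × likelihood, so P(k | x) ∝ P(Z=k) f_k(x); normalise over all components.
Since both observations come from the same component, the likelihood for component k is f_k(x₁)·f_k(x₂).
  f_A = [e^(−5.7)·5.7^8/8! = 0.0924698] × [0.000557371] = 5.154e-05
  f_B = [e^(−11.7)·11.7^8/8! = 0.0722306] × [0.066841] = 0.00482796
  f_C = [e^(−13.3)·13.3^8/8! = 0.0406608] × [0.0922908] = 0.00375262
Unnormalised posteriors:
  P(Z=A)·f_A = 0.34 × 5.154e-05 = 1.75236e-05
  P(Z=B)·f_B = 0.32 × 0.00482796 = 0.00154495
  P(Z=C)·f_C = 0.34 × 0.00375262 = 0.00127589
Marginal: 1.75236e-05 + 0.00154495 + 0.00127589 = 0.00283836
Responsibility of Cluster A: 1.75236e-05 / 0.00283836 ≈ 0.006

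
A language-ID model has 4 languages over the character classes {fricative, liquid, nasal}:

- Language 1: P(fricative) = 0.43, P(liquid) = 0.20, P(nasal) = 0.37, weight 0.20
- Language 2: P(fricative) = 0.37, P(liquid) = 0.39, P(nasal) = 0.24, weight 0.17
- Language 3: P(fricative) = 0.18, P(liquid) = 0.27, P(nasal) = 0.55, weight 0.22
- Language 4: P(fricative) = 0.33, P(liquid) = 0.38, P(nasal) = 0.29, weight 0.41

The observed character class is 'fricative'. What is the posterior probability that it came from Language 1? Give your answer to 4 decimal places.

0.2656

P(component k | x) = P(Z=k)·f_k(x) / marginal(x), where marginal(x) = Σ_j P(Z=j)·f_j(x).
Component likelihoods at x = 'fricative':
  p_1 = P(fricative | comp) = 0.43
  p_2 = P(fricative | comp) = 0.37
  p_3 = P(fricative | comp) = 0.18
  p_4 = P(fricative | comp) = 0.33
Unnormalised posteriors:
  P(Z=1)·p_1 = 0.20 × 0.43 = 0.086
  P(Z=2)·p_2 = 0.17 × 0.37 = 0.0629
  P(Z=3)·p_3 = 0.22 × 0.18 = 0.0396
  P(Z=4)·p_4 = 0.41 × 0.33 = 0.1353
Normaliser: 0.086 + 0.0629 + 0.0396 + 0.1353 = 0.3238
P(Language 1 | 'fricative') ≈ 0.2656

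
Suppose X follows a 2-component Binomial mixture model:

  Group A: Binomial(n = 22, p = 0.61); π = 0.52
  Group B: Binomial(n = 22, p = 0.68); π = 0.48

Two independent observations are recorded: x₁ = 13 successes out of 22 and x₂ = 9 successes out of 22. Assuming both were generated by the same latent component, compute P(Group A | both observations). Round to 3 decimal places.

0.885

The responsibility of component k is P(Z=k) f_k(x) divided by Σ_j P(Z=j) f_j(x).
Since both observations come from the same component, the likelihood for component k is f_k(x₁)·f_k(x₂).
  f_A = [C(22,13)·0.61^13·0.39^9 = 497420·0.00161915·0.000208728 = 0.16811] × [0.0280887] = 0.00472198
  f_B = [C(22,13)·0.68^13·0.32^9 = 497420·0.00664685·3.51844e-05 = 0.116329] × [0.00570497] = 0.000663655
Weight by the priors:
  P(Z=A)·f_A = 0.52 × 0.00472198 = 0.00245543
  P(Z=B)·f_B = 0.48 × 0.000663655 = 0.000318554
Denominator: 0.00245543 + 0.000318554 = 0.00277398
P(Group A | x₁,x₂) = 0.00245543 / 0.00277398 ≈ 0.885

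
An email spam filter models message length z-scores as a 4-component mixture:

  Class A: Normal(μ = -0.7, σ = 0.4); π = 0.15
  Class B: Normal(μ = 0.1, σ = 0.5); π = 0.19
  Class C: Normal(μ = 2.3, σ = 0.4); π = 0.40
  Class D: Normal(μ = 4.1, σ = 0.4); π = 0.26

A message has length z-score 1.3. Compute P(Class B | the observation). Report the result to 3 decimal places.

P(component k | x) = π_k·f_k(x) / marginal(x), where marginal(x) = Σ_j π_j·f_j(x).
Component likelihoods at x = 1.3:
  L_A = (1/(0.4·√(2π)))·exp(−(1.3−-0.7)²/(2·0.4²)) = 0.997356·exp(-12.50000) = 3.7168e-06
  L_B = (1/(0.5·√(2π)))·exp(−(1.3−0.1)²/(2·0.5²)) = 0.797885·exp(-2.88000) = 0.0447891
  L_C = (1/(0.4·√(2π)))·exp(−(1.3−2.3)²/(2·0.4²)) = 0.997356·exp(-3.12500) = 0.0438208
  L_D = (1/(0.4·√(2π)))·exp(−(1.3−4.1)²/(2·0.4²)) = 0.997356·exp(-24.50000) = 2.28368e-11
Unnormalised posteriors:
  π_A·L_A = 0.15 × 3.7168e-06 = 5.5752e-07
  π_B·L_B = 0.19 × 0.0447891 = 0.00850992
  π_C·L_C = 0.40 × 0.0438208 = 0.0175283
  π_D·L_D = 0.26 × 2.28368e-11 = 5.93757e-12
Normaliser: 5.5752e-07 + 0.00850992 + 0.0175283 + 5.93757e-12 = 0.0260388
P(Class B | the observation) ≈ 0.327

0.327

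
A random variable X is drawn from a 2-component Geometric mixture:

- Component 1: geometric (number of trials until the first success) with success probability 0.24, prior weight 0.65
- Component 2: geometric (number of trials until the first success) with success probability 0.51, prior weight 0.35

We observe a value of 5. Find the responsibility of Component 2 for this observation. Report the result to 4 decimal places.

0.1651

P(component k | x) = π_k·f_k(x) / marginal(x), where marginal(x) = Σ_j π_j·f_j(x).
Component likelihoods at x = 5:
  L_1 = 0.0800692
  L_2 = 0.0294005
Prior × likelihood for each component:
  π_1·L_1 = 0.65 × 0.0800692 = 0.052045
  π_2·L_2 = 0.35 × 0.0294005 = 0.0102902
Denominator: 0.052045 + 0.0102902 = 0.0623352
So the posterior for Component 2 is 0.0102902 / 0.0623352 ≈ 0.1651.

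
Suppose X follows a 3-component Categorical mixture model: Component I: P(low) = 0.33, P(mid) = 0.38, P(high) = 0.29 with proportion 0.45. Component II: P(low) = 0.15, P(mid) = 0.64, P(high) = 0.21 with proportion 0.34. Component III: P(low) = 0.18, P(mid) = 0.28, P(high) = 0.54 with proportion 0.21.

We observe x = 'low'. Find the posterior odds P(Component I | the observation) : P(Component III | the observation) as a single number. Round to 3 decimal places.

Posterior odds = (w_i f_i(x)) / (w_j f_j(x)); the normalising sum cancels.
Component likelihoods at x = 'low':
  p_I = P(low | comp) = 0.33
  p_II = P(low | comp) = 0.15
  p_III = P(low | comp) = 0.18
Odds = (0.45/0.21) × (0.33/0.18) = 2.14286 × 1.83333 ≈ 3.929

3.929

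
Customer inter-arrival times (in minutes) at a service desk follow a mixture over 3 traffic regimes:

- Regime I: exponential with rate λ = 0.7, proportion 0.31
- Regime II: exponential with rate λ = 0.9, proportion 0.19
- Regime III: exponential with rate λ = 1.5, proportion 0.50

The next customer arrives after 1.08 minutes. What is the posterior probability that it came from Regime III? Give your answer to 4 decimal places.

By Bayes' theorem, P(k | x) = π_k f_k(x) / Σ_j π_j f_j(x).
Component likelihoods at x = 1.08 minutes:
  p_I = 0.7·e^(−0.7·1.08) = 0.7·e^(−0.7560) = 0.328679
  p_II = 0.9·e^(−0.9·1.08) = 0.9·e^(−0.9720) = 0.340493
  p_III = 1.5·e^(−1.5·1.08) = 1.5·e^(−1.6200) = 0.296848
Weight by the priors:
  π_I·p_I = 0.31 × 0.328679 = 0.10189
  π_II·p_II = 0.19 × 0.340493 = 0.0646937
  π_III·p_III = 0.50 × 0.296848 = 0.148424
Marginal: 0.10189 + 0.0646937 + 0.148424 = 0.315008
Responsibility of Regime III: 0.148424 / 0.315008 ≈ 0.4712

0.4712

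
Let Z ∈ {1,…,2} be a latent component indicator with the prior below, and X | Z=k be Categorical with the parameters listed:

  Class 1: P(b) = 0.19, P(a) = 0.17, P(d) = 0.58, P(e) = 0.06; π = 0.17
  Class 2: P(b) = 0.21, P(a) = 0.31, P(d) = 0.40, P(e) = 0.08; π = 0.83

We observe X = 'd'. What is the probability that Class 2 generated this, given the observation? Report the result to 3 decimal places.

0.771

Apply Bayes' rule: the posterior for each component is proportional to its prior times its likelihood at x.
Component likelihoods at x = 'd':
  f_1 = 0.58
  f_2 = 0.4
Unnormalised posteriors:
  π_1·f_1 = 0.17 × 0.58 = 0.0986
  π_2·f_2 = 0.83 × 0.4 = 0.332
Normaliser: 0.0986 + 0.332 = 0.4306
So the posterior for Class 2 is 0.332 / 0.4306 ≈ 0.771.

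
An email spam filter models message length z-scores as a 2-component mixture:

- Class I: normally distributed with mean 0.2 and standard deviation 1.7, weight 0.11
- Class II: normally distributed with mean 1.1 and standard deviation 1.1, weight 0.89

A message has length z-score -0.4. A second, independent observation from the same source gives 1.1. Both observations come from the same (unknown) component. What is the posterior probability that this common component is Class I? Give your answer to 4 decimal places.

0.0967

By Bayes' theorem, P(k | x) = w_k f_k(x) / Σ_j w_j f_j(x).
Since both observations come from the same component, the likelihood for component k is f_k(x₁)·f_k(x₂).
  p_I = [(1/(1.7·√(2π)))·exp(−(-0.4−0.2)²/(2·1.7²)) = 0.234672·exp(-0.06228) = 0.220502] × [0.203986] = 0.0449792
  p_II = [(1/(1.1·√(2π)))·exp(−(-0.4−1.1)²/(2·1.1²)) = 0.362675·exp(-0.92975) = 0.14313] × [0.362675] = 0.0519097
Unnormalised posteriors:
  w_I·p_I = 0.11 × 0.0449792 = 0.00494771
  w_II·p_II = 0.89 × 0.0519097 = 0.0461996
Denominator: 0.00494771 + 0.0461996 = 0.0511473
So the posterior for Class I is 0.00494771 / 0.0511473 ≈ 0.0967.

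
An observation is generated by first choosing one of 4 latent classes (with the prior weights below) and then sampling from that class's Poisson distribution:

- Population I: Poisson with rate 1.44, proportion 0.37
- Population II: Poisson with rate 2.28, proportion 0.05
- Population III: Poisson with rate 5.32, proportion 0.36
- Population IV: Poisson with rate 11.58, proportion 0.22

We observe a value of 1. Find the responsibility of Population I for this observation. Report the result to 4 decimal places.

Posterior ∝ prior × likelihood, so P(k | x) ∝ w_k f_k(x); normalise over all components.
Evaluate each component's likelihood at the observed value:
  L_I = e^(−1.44)·1.44^1/1! = 0.341176
  L_II = e^(−2.28)·2.28^1/1! = 0.233208
  L_III = e^(−5.32)·5.32^1/1! = 0.0260294
  L_IV = e^(−11.58)·11.58^1/1! = 0.000108288
Weight by the priors:
  w_I·L_I = 0.37 × 0.341176 = 0.126235
  w_II·L_II = 0.05 × 0.233208 = 0.0116604
  w_III·L_III = 0.36 × 0.0260294 = 0.0093706
  w_IV·L_IV = 0.22 × 0.000108288 = 2.38233e-05
Denominator: 0.126235 + 0.0116604 + 0.0093706 + 2.38233e-05 = 0.14729
So the posterior for Population I is 0.126235 / 0.14729 ≈ 0.8571.

0.8571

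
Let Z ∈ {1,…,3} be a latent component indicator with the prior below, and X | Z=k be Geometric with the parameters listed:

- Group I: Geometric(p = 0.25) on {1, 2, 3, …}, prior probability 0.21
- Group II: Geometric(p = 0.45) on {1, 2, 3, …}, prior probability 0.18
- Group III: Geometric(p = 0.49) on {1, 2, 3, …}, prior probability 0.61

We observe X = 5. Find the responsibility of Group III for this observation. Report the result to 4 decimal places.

0.4570

The responsibility of component k is P(Z=k) f_k(x) divided by Σ_j P(Z=j) f_j(x).
Geometric probabilities:
  p_I = 0.25·(1−0.25)^4 = 0.25·0.316406 = 0.0791016
  p_II = 0.45·(1−0.45)^4 = 0.45·0.0915063 = 0.0411778
  p_III = 0.49·(1−0.49)^4 = 0.49·0.067652 = 0.0331495
Multiply by the mixture weights:
  P(Z=I)·p_I = 0.21 × 0.0791016 = 0.0166113
  P(Z=II)·p_II = 0.18 × 0.0411778 = 0.00741201
  P(Z=III)·p_III = 0.61 × 0.0331495 = 0.0202212
Sum: 0.0166113 + 0.00741201 + 0.0202212 = 0.0442445
P(Group III | 5) ≈ 0.4570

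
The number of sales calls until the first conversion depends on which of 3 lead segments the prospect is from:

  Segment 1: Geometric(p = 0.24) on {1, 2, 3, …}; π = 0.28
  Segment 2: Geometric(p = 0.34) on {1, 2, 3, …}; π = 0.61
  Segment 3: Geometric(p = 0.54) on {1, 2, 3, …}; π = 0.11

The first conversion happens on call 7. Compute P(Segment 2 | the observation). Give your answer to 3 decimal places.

By Bayes' theorem, P(k | x) = π_k f_k(x) / Σ_j π_j f_j(x).
Component likelihoods at x = 7:
  p_1 = 0.24·(1−0.24)^6 = 0.24·0.1927 = 0.046248
  p_2 = 0.34·(1−0.34)^6 = 0.34·0.082654 = 0.0281023
  p_3 = 0.54·(1−0.54)^6 = 0.54·0.0094743 = 0.00511612
Prior × likelihood for each component:
  π_1·p_1 = 0.28 × 0.046248 = 0.0129494
  π_2·p_2 = 0.61 × 0.0281023 = 0.0171424
  π_3·p_3 = 0.11 × 0.00511612 = 0.000562773
Marginal: 0.0129494 + 0.0171424 + 0.000562773 = 0.0306546
So the posterior for Segment 2 is 0.0171424 / 0.0306546 ≈ 0.559.

0.559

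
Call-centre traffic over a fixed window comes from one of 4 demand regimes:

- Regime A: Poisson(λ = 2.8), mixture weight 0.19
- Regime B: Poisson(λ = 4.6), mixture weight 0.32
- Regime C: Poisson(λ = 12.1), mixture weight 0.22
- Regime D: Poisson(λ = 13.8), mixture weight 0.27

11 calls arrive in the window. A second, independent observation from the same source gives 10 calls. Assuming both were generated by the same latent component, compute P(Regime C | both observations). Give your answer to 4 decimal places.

0.6043

Apply Bayes' rule: the posterior for each component is proportional to its prior times its likelihood at x.
Since both observations come from the same component, the likelihood for component k is f_k(x₁)·f_k(x₂).
  f_A = [0.000126345] × [0.000496355] = 6.2712e-08
  f_B = [0.00491389] × [0.0117506] = 5.77413e-05
  f_C = [0.113376] × [0.103069] = 0.0116855
  f_D = [0.0879529] × [0.0701074] = 0.00616615
Weight by the priors:
  P(Z=A)·f_A = 0.19 × 6.2712e-08 = 1.19153e-08
  P(Z=B)·f_B = 0.32 × 5.77413e-05 = 1.84772e-05
  P(Z=C)·f_C = 0.22 × 0.0116855 = 0.00257081
  P(Z=D)·f_D = 0.27 × 0.00616615 = 0.00166486
Normaliser: 1.19153e-08 + 1.84772e-05 + 0.00257081 + 0.00166486 = 0.00425416
Responsibility of Regime C: 0.00257081 / 0.00425416 ≈ 0.6043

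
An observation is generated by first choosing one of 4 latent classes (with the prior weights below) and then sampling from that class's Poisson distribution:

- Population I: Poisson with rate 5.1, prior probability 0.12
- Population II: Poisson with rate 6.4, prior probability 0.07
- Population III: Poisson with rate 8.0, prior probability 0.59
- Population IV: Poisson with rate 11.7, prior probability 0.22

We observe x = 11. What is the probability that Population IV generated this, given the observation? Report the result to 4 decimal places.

Posterior ∝ prior × likelihood, so P(k | x) ∝ π_k f_k(x); normalise over all components.
Poisson probabilities:
  L_I = e^(−5.1)·5.1^11/11! = 0.00927287
  L_II = e^(−6.4)·6.4^11/11! = 0.0307142
  L_III = e^(−8.0)·8.0^11/11! = 0.0721902
  L_IV = e^(−11.7)·11.7^11/11! = 0.116854
Prior × likelihood for each component:
  π_I·L_I = 0.12 × 0.00927287 = 0.00111274
  π_II·L_II = 0.07 × 0.0307142 = 0.00214999
  π_III·L_III = 0.59 × 0.0721902 = 0.0425922
  π_IV·L_IV = 0.22 × 0.116854 = 0.0257079
Sum: 0.00111274 + 0.00214999 + 0.0425922 + 0.0257079 = 0.0715628
Responsibility of Population IV: 0.0257079 / 0.0715628 ≈ 0.3592

0.3592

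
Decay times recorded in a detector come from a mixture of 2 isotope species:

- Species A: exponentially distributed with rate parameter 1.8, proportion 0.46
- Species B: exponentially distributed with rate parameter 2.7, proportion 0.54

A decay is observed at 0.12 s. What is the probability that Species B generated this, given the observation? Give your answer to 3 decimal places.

By Bayes' theorem, P(k | x) = w_k f_k(x) / Σ_j w_j f_j(x).
Exponential densities:
  L_A = 1.45032
  L_B = 1.95278
Prior × likelihood for each component:
  w_A·L_A = 0.46 × 1.45032 = 0.667149
  w_B·L_B = 0.54 × 1.95278 = 1.0545
Denominator: 0.667149 + 1.0545 = 1.72165
Responsibility of Species B: 1.0545 / 1.72165 ≈ 0.612

0.612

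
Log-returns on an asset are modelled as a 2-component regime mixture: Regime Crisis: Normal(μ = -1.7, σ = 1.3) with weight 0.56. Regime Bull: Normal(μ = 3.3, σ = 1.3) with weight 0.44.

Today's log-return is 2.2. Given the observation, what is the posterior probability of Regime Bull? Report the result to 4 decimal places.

0.9802

By Bayes' theorem, P(k | x) = π_k f_k(x) / Σ_j π_j f_j(x).
Normal densities:
  f_Crisis = (1/(1.3·√(2π)))·exp(−(2.2−-1.7)²/(2·1.3²)) = 0.306879·exp(-4.50000) = 0.00340911
  f_Bull = (1/(1.3·√(2π)))·exp(−(2.2−3.3)²/(2·1.3²)) = 0.306879·exp(-0.35799) = 0.214533
Prior × likelihood for each component:
  π_Crisis·f_Crisis = 0.56 × 0.00340911 = 0.0019091
  π_Bull·f_Bull = 0.44 × 0.214533 = 0.0943946
Evidence: 0.0019091 + 0.0943946 = 0.0963037
P(Regime Bull | 2.2) = 0.0943946 / 0.0963037 ≈ 0.9802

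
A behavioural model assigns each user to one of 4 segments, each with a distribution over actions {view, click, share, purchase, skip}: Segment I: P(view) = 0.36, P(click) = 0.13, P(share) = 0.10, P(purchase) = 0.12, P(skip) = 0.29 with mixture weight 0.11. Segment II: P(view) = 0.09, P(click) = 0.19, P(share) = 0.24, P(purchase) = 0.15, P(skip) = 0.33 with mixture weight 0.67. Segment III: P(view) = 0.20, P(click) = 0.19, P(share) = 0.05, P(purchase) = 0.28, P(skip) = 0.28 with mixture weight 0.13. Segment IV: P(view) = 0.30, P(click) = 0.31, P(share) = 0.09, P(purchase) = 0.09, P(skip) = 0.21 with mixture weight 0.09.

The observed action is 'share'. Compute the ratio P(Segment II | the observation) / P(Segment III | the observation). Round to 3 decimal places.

24.738

The posterior odds equal the prior odds times the likelihood ratio: (π_i/π_j)·(f_i(x)/f_j(x)).
Evaluate each component's likelihood at the observed value:
  f_I = 0.1
  f_II = 0.24
  f_III = 0.05
  f_IV = 0.09
0.1608 / 0.0065 ≈ 24.738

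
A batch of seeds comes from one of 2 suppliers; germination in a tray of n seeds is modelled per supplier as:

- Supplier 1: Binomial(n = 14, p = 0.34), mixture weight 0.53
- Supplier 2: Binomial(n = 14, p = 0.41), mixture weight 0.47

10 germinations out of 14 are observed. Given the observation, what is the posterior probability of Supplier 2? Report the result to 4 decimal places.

By Bayes' theorem, P(k | x) = π_k f_k(x) / Σ_j π_j f_j(x).
Binomial probabilities:
  p_1 = C(14,10)·0.34^10·0.66^4 = 1001·2.06438e-05·0.189747 = 0.00392102
  p_2 = C(14,10)·0.41^10·0.59^4 = 1001·0.000134227·0.121174 = 0.016281
Unnormalised posteriors:
  π_1·p_1 = 0.53 × 0.00392102 = 0.00207814
  π_2·p_2 = 0.47 × 0.016281 = 0.00765206
Denominator: 0.00207814 + 0.00765206 = 0.0097302
P(Supplier 2 | x) ≈ 0.7864

0.7864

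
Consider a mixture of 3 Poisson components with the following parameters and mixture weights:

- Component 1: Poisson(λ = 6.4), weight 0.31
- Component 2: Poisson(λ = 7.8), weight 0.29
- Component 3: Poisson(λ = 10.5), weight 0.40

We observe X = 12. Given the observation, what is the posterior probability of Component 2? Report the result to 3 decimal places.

By Bayes' theorem, P(k | x) = π_k f_k(x) / Σ_j π_j f_j(x).
Poisson probabilities:
  f_1 = e^(−6.4)·6.4^12/12! = 0.0163809
  f_2 = e^(−7.8)·7.8^12/12! = 0.0433812
  f_3 = e^(−10.5)·10.5^12/12! = 0.103239
Prior × likelihood for each component:
  π_1·f_1 = 0.31 × 0.0163809 = 0.00507808
  π_2·f_2 = 0.29 × 0.0433812 = 0.0125805
  π_3·f_3 = 0.40 × 0.103239 = 0.0412955
Denominator: 0.00507808 + 0.0125805 + 0.0412955 = 0.0589541
So the posterior for Component 2 is 0.0125805 / 0.0589541 ≈ 0.213.

0.213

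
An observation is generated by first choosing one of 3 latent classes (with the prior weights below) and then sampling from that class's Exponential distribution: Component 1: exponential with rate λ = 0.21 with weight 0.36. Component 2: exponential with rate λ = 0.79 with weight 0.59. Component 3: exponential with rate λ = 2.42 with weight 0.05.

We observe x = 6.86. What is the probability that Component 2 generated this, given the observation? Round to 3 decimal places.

0.103

Apply Bayes' rule: the posterior for each component is proportional to its prior times its likelihood at x.
Exponential densities:
  f_1 = 0.21·e^(−0.21·6.86) = 0.21·e^(−1.4406) = 0.049725
  f_2 = 0.79·e^(−0.79·6.86) = 0.79·e^(−5.4194) = 0.00349954
  f_3 = 2.42·e^(−2.42·6.86) = 2.42·e^(−16.6012) = 1.49281e-07
Multiply by the mixture weights:
  π_1·f_1 = 0.36 × 0.049725 = 0.017901
  π_2·f_2 = 0.59 × 0.00349954 = 0.00206473
  π_3·f_3 = 0.05 × 1.49281e-07 = 7.46407e-09
Normaliser: 0.017901 + 0.00206473 + 7.46407e-09 = 0.0199657
P(Component 2 | data) ≈ 0.103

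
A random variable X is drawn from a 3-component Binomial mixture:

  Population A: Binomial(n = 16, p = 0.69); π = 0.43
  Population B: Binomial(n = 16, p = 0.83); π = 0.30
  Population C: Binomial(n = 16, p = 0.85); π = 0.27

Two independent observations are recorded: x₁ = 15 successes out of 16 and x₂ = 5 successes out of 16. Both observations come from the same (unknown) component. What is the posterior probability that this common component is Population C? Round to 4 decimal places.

0.0065

Posterior ∝ prior × likelihood, so P(k | x) ∝ π_k f_k(x); normalise over all components.
Since both observations come from the same component, the likelihood for component k is f_k(x₁)·f_k(x₂).
  L_A = [C(16,15)·0.69^15·0.31^1 = 16·0.00382592·0.31 = 0.0189766] × [0.00173583] = 3.29401e-05
  L_B = [C(16,15)·0.83^15·0.17^1 = 16·0.0611183·0.17 = 0.166242] × [5.89673e-06] = 9.80283e-07
  L_C = [C(16,15)·0.85^15·0.15^1 = 16·0.0873542·0.15 = 0.20965] × [1.67641e-06] = 3.5146e-07
Prior × likelihood for each component:
  π_A·L_A = 0.43 × 3.29401e-05 = 1.41642e-05
  π_B·L_B = 0.30 × 9.80283e-07 = 2.94085e-07
  π_C·L_C = 0.27 × 3.5146e-07 = 9.48943e-08
Denominator: 1.41642e-05 + 2.94085e-07 + 9.48943e-08 = 1.45532e-05
So the posterior for Population C is 9.48943e-08 / 1.45532e-05 ≈ 0.0065.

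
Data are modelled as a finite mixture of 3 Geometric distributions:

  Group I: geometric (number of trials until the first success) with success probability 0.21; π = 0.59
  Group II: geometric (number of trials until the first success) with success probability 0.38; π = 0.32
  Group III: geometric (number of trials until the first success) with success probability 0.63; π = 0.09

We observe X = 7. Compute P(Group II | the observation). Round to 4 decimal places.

0.1858

Apply Bayes' rule: the posterior for each component is proportional to its prior times its likelihood at x.
Geometric probabilities:
  L_I = 0.0510484
  L_II = 0.0215841
  L_III = 0.00161641
Unnormalised posteriors:
  w_I·L_I = 0.59 × 0.0510484 = 0.0301185
  w_II·L_II = 0.32 × 0.0215841 = 0.00690691
  w_III·L_III = 0.09 × 0.00161641 = 0.000145477
Evidence: 0.0301185 + 0.00690691 + 0.000145477 = 0.0371709
So the posterior for Group II is 0.00690691 / 0.0371709 ≈ 0.1858.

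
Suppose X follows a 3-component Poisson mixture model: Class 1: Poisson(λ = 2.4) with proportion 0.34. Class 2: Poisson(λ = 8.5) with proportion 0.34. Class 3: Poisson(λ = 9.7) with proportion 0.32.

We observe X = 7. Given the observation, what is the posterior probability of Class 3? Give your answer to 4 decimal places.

Posterior ∝ prior × likelihood, so P(k | x) ∝ π_k f_k(x); normalise over all components.
Component likelihoods at x = 7:
  p_1 = e^(−2.4)·2.4^7/7! = 0.00825546
  p_2 = e^(−8.5)·8.5^7/7! = 0.129419
  p_3 = e^(−9.7)·9.7^7/7! = 0.0982461
Multiply by the mixture weights:
  π_1·p_1 = 0.34 × 0.00825546 = 0.00280686
  π_2·p_2 = 0.34 × 0.129419 = 0.0440025
  π_3·p_3 = 0.32 × 0.0982461 = 0.0314387
Normaliser: 0.00280686 + 0.0440025 + 0.0314387 = 0.0782481
P(Class 3 | x) ≈ 0.4018

0.4018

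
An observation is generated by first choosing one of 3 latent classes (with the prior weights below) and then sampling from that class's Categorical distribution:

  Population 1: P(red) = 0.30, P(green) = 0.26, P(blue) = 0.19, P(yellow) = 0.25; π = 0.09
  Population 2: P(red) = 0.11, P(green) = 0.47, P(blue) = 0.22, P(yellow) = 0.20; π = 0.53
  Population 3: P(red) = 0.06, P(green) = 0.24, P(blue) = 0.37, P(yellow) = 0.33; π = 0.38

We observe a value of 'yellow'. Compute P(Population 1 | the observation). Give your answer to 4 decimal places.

0.0886

P(component k | x) = π_k·f_k(x) / marginal(x), where marginal(x) = Σ_j π_j·f_j(x).
Evaluate each component's likelihood at the observed value:
  f_1 = P(yellow | comp) = 0.25
  f_2 = P(yellow | comp) = 0.20
  f_3 = P(yellow | comp) = 0.33
Prior × likelihood for each component:
  π_1·f_1 = 0.09 × 0.25 = 0.0225
  π_2·f_2 = 0.53 × 0.2 = 0.106
  π_3·f_3 = 0.38 × 0.33 = 0.1254
Sum: 0.0225 + 0.106 + 0.1254 = 0.2539
So the posterior for Population 1 is 0.0225 / 0.2539 ≈ 0.0886.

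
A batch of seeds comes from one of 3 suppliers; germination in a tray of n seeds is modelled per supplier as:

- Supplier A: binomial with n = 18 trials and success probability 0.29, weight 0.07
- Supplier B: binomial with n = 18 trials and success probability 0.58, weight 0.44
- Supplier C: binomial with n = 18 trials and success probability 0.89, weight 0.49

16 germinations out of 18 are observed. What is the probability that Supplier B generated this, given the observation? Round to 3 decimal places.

0.014

P(component k | x) = w_k·f_k(x) / marginal(x), where marginal(x) = Σ_j w_j·f_j(x).
Component likelihoods at x = 16 germinations out of 18:
  f_A = C(18,16)·0.29^16·0.71^2 = 153·2.50246e-09·0.5041 = 1.93008e-07
  f_B = C(18,16)·0.58^16·0.42^2 = 153·0.000164002·0.1764 = 0.00442627
  f_C = C(18,16)·0.89^16·0.11^2 = 153·0.154967·0.0121 = 0.286891
Prior × likelihood for each component:
  w_A·f_A = 0.07 × 1.93008e-07 = 1.35106e-08
  w_B·f_B = 0.44 × 0.00442627 = 0.00194756
  w_C·f_C = 0.49 × 0.286891 = 0.140577
Marginal: 1.35106e-08 + 0.00194756 + 0.140577 = 0.142524
Responsibility of Supplier B: 0.00194756 / 0.142524 ≈ 0.014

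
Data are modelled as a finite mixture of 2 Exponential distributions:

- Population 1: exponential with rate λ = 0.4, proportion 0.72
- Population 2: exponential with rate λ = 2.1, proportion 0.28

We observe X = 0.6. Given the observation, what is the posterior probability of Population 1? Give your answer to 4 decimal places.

By Bayes' theorem, P(k | x) = π_k f_k(x) / Σ_j π_j f_j(x).
Exponential densities:
  p_1 = 0.4·e^(−0.4·0.6) = 0.4·e^(−0.2400) = 0.314651
  p_2 = 2.1·e^(−2.1·0.6) = 2.1·e^(−1.2600) = 0.595673
Multiply by the mixture weights:
  π_1·p_1 = 0.72 × 0.314651 = 0.226549
  π_2·p_2 = 0.28 × 0.595673 = 0.166789
Evidence: 0.226549 + 0.166789 = 0.393337
Responsibility of Population 1: 0.226549 / 0.393337 ≈ 0.5760

0.5760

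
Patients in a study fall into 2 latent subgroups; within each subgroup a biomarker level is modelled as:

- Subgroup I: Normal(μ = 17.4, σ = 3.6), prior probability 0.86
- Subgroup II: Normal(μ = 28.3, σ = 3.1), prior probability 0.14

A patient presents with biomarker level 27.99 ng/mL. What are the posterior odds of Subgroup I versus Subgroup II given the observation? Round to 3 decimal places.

Since P(k|x) ∝ π_k f_k(x), the posterior odds are π_i f_i(x) / (π_j f_j(x)).
Normal densities:
  L_I = (1/(3.6·√(2π)))·exp(−(27.99−17.4)²/(2·3.6²)) = 0.110817·exp(-4.32670) = 0.00146401
  L_II = (1/(3.1·√(2π)))·exp(−(27.99−28.3)²/(2·3.1²)) = 0.128691·exp(-0.00500) = 0.128049
0.00125905 / 0.0179269 ≈ 0.070

0.070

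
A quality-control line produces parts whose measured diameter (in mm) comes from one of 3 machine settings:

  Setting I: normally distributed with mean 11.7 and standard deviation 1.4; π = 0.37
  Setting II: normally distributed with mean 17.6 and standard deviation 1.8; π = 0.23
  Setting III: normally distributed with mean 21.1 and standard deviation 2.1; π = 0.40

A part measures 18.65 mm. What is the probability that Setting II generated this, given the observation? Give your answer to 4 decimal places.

0.5278

Apply Bayes' rule: the posterior for each component is proportional to its prior times its likelihood at x.
Evaluate each component's likelihood at the observed value:
  L_I = 1.26875e-06
  L_II = 0.186959
  L_III = 0.0961899
Multiply by the mixture weights:
  w_I·L_I = 0.37 × 1.26875e-06 = 4.69438e-07
  w_II·L_II = 0.23 × 0.186959 = 0.0430006
  w_III·L_III = 0.40 × 0.0961899 = 0.0384759
Sum: 4.69438e-07 + 0.0430006 + 0.0384759 = 0.0814771
P(Setting II | x) = 0.0430006 / 0.0814771 ≈ 0.5278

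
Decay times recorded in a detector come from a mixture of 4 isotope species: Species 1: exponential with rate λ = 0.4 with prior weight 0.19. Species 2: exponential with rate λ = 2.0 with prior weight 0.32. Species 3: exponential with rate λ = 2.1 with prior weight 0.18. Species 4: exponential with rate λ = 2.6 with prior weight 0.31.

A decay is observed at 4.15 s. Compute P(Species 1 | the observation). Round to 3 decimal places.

By Bayes' theorem, P(k | x) = w_k f_k(x) / Σ_j w_j f_j(x).
Exponential densities:
  L_1 = 0.0760556
  L_2 = 0.000497034
  L_3 = 0.000344622
  L_4 = 5.35718e-05
Prior × likelihood for each component:
  w_1·L_1 = 0.19 × 0.0760556 = 0.0144506
  w_2·L_2 = 0.32 × 0.000497034 = 0.000159051
  w_3·L_3 = 0.18 × 0.000344622 = 6.20319e-05
  w_4·L_4 = 0.31 × 5.35718e-05 = 1.66072e-05
Normaliser: 0.0144506 + 0.000159051 + 6.20319e-05 + 1.66072e-05 = 0.0146883
Responsibility of Species 1: 0.0144506 / 0.0146883 ≈ 0.984

0.984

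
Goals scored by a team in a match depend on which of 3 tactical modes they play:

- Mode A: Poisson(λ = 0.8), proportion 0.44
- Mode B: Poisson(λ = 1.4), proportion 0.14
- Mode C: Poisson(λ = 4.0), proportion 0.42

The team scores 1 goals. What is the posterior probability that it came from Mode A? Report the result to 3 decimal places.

P(component k | x) = P(Z=k)·f_k(x) / marginal(x), where marginal(x) = Σ_j P(Z=j)·f_j(x).
Evaluate each component's likelihood at the observed value:
  f_A = e^(−0.8)·0.8^1/1! = 0.359463
  f_B = e^(−1.4)·1.4^1/1! = 0.345236
  f_C = e^(−4.0)·4.0^1/1! = 0.0732626
Unnormalised posteriors:
  P(Z=A)·f_A = 0.44 × 0.359463 = 0.158164
  P(Z=B)·f_B = 0.14 × 0.345236 = 0.048333
  P(Z=C)·f_C = 0.42 × 0.0732626 = 0.0307703
Marginal: 0.158164 + 0.048333 + 0.0307703 = 0.237267
Responsibility of Mode A: 0.158164 / 0.237267 ≈ 0.667

0.667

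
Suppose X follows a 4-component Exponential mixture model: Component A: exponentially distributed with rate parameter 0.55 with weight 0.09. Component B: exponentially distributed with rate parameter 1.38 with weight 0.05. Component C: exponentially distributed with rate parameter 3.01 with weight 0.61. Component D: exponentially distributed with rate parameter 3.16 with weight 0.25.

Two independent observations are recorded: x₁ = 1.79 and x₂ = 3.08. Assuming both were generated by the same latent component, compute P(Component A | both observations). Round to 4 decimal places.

By Bayes' theorem, P(k | x) = P(Z=k) f_k(x) / Σ_j P(Z=j) f_j(x).
Since both observations come from the same component, the likelihood for component k is f_k(x₁)·f_k(x₂).
  f_A = [0.205494] × [0.101081] = 0.0207715
  f_B = [0.116704] × [0.0196768] = 0.00229635
  f_C = [0.0137604] × [0.000283341] = 3.89889e-06
  f_D = [0.0110444] × [0.000187407] = 2.06981e-06
Weight by the priors:
  P(Z=A)·f_A = 0.09 × 0.0207715 = 0.00186943
  P(Z=B)·f_B = 0.05 × 0.00229635 = 0.000114818
  P(Z=C)·f_C = 0.61 × 3.89889e-06 = 2.37832e-06
  P(Z=D)·f_D = 0.25 × 2.06981e-06 = 5.17451e-07
Denominator: 0.00186943 + 0.000114818 + 2.37832e-06 + 5.17451e-07 = 0.00198715
P(Component A | x₁,x₂) = 0.00186943 / 0.00198715 ≈ 0.9408

0.9408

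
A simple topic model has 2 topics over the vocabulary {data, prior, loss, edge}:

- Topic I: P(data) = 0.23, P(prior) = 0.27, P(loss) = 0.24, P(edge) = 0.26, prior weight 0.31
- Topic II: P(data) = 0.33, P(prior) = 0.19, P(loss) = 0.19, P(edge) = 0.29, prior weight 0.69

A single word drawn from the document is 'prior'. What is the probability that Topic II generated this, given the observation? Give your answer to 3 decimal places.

Apply Bayes' rule: the posterior for each component is proportional to its prior times its likelihood at x.
Component likelihoods at x = 'prior':
  L_I = P(prior | comp) = 0.27
  L_II = P(prior | comp) = 0.19
Weight by the priors:
  w_I·L_I = 0.31 × 0.27 = 0.0837
  w_II·L_II = 0.69 × 0.19 = 0.1311
Sum: 0.0837 + 0.1311 = 0.2148
So the posterior for Topic II is 0.1311 / 0.2148 ≈ 0.610.

0.610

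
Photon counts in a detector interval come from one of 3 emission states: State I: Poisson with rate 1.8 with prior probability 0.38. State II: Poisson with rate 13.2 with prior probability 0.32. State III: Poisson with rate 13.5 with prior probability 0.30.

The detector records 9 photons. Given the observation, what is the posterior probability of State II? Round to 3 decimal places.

By Bayes' theorem, P(k | x) = P(Z=k) f_k(x) / Σ_j P(Z=j) f_j(x).
Component likelihoods at x = 9 photons:
  L_I = 9.03565e-05
  L_II = 0.0620462
  L_III = 0.0562685
Weight by the priors:
  P(Z=I)·L_I = 0.38 × 9.03565e-05 = 3.43355e-05
  P(Z=II)·L_II = 0.32 × 0.0620462 = 0.0198548
  P(Z=III)·L_III = 0.30 × 0.0562685 = 0.0168806
Normaliser: 3.43355e-05 + 0.0198548 + 0.0168806 = 0.0367697
Responsibility of State II: 0.0198548 / 0.0367697 ≈ 0.540

0.540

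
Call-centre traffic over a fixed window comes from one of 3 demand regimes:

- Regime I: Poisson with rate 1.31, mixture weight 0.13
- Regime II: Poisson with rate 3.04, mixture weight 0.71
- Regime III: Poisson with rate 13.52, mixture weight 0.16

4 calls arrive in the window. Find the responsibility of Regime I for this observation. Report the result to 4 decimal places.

Posterior ∝ prior × likelihood, so P(k | x) ∝ w_k f_k(x); normalise over all components.
Evaluate each component's likelihood at the observed value:
  f_I = e^(−1.31)·1.31^4/4! = 0.0331092
  f_II = e^(−3.04)·3.04^4/4! = 0.170227
  f_III = e^(−13.52)·13.52^4/4! = 0.00187083
Weight by the priors:
  w_I·f_I = 0.13 × 0.0331092 = 0.00430419
  w_II·f_II = 0.71 × 0.170227 = 0.120861
  w_III·f_III = 0.16 × 0.00187083 = 0.000299333
Marginal: 0.00430419 + 0.120861 + 0.000299333 = 0.125465
Responsibility of Regime I: 0.00430419 / 0.125465 ≈ 0.0343

0.0343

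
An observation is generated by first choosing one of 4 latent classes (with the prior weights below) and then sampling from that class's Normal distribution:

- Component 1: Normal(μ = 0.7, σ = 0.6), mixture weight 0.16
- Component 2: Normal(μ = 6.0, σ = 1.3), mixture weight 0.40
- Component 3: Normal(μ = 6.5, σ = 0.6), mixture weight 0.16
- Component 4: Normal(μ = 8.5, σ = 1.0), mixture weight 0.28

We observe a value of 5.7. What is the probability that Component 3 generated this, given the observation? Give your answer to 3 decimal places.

0.264

The responsibility of component k is π_k f_k(x) divided by Σ_j π_j f_j(x).
Normal densities:
  f_1 = 5.53464e-16
  f_2 = 0.298815
  f_3 = 0.27335
  f_4 = 0.00791545
Multiply by the mixture weights:
  π_1·f_1 = 0.16 × 5.53464e-16 = 8.85542e-17
  π_2·f_2 = 0.40 × 0.298815 = 0.119526
  π_3·f_3 = 0.16 × 0.27335 = 0.043736
  π_4·f_4 = 0.28 × 0.00791545 = 0.00221633
Marginal: 8.85542e-17 + 0.119526 + 0.043736 + 0.00221633 = 0.165478
Responsibility of Component 3: 0.043736 / 0.165478 ≈ 0.264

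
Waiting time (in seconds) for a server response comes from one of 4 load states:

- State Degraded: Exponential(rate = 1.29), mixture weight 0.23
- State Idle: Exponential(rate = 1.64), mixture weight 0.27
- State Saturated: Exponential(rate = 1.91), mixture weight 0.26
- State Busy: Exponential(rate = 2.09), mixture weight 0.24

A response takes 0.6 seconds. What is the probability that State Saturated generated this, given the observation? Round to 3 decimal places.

0.262

Apply Bayes' rule: the posterior for each component is proportional to its prior times its likelihood at x.
Exponential densities:
  f_Degraded = 0.594902
  f_Idle = 0.613053
  f_Saturated = 0.6072
  f_Busy = 0.596405
Weight by the priors:
  w_Degraded·f_Degraded = 0.23 × 0.594902 = 0.136828
  w_Idle·f_Idle = 0.27 × 0.613053 = 0.165524
  w_Saturated·f_Saturated = 0.26 × 0.6072 = 0.157872
  w_Busy·f_Busy = 0.24 × 0.596405 = 0.143137
Evidence: 0.136828 + 0.165524 + 0.157872 + 0.143137 = 0.603361
Responsibility of State Saturated: 0.157872 / 0.603361 ≈ 0.262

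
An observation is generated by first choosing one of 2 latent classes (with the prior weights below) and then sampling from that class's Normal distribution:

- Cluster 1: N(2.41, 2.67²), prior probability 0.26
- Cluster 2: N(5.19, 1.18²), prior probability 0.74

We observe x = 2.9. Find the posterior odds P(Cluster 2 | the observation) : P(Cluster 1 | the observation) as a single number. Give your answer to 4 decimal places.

Posterior odds = (w_i f_i(x)) / (w_j f_j(x)); the normalising sum cancels.
Normal densities:
  L_1 = (1/(2.67·√(2π)))·exp(−(2.9−2.41)²/(2·2.67²)) = 0.149417·exp(-0.01684) = 0.146921
  L_2 = (1/(1.18·√(2π)))·exp(−(2.9−5.19)²/(2·1.18²)) = 0.338087·exp(-1.88312) = 0.0514282
Odds = (0.74/0.26) × (0.0514282/0.146921) = 2.84615 × 0.350039 ≈ 0.9963

0.9963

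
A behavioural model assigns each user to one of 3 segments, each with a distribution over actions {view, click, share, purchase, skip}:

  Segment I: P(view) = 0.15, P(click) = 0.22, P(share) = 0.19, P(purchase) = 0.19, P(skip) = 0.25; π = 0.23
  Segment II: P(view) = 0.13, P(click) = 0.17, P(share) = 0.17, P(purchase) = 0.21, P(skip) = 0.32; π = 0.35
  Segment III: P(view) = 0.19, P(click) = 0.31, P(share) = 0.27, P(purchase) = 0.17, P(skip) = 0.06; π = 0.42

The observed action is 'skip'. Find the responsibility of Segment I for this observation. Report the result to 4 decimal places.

The responsibility of component k is P(Z=k) f_k(x) divided by Σ_j P(Z=j) f_j(x).
Evaluate each component's likelihood at the observed value:
  L_I = P(skip | comp) = 0.25
  L_II = P(skip | comp) = 0.32
  L_III = P(skip | comp) = 0.06
Weight by the priors:
  P(Z=I)·L_I = 0.23 × 0.25 = 0.0575
  P(Z=II)·L_II = 0.35 × 0.32 = 0.112
  P(Z=III)·L_III = 0.42 × 0.06 = 0.0252
Denominator: 0.0575 + 0.112 + 0.0252 = 0.1947
So the posterior for Segment I is 0.0575 / 0.1947 ≈ 0.2953.

0.2953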